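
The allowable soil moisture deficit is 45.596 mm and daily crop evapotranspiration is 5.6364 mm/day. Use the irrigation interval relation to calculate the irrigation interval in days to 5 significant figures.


Approach: apply the irrigation interval relation, interval = SMD / ETc.
interval = 45.596 / 5.6364 = 8.0896 days
Therefore the irrigation interval = 8.0896 days.


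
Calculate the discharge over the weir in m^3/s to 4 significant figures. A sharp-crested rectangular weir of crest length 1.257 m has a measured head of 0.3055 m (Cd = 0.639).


Approach: apply the rectangular weir equation, Q = (2/3)*Cd*L*sqrt(2g)*H^1.5.
Q = (2/3)*0.639*1.257*sqrt(2*9.81)*0.3055^1.5 = 0.4005 m^3/s
Therefore the discharge over the weir = 0.4005 m^3/s.


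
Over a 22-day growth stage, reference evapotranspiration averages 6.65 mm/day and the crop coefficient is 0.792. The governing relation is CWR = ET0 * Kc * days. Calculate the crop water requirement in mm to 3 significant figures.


CWR = 6.65 * 0.792 * 22 = 116 mm
Therefore the crop water requirement = 116 mm.


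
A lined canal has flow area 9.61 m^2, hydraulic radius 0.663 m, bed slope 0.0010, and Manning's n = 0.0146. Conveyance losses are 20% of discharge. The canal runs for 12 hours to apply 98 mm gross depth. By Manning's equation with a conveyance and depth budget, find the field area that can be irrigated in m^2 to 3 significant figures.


Approach: apply Manning's equation with a conveyance and depth budget, Q = (1/n)*A*R^(2/3)*S^(1/2); Q_field = Q*(1-loss); Area = Q_field*t/(d/1000).
Step 1 — canal discharge (Manning's equation):
  Q = (1/0.0146) * 9.61 * 0.663^(2/3) * 0.0010^(1/2) = 15.826 m^3/s
Step 2 — delivered flow: Q_field = 15.826*(1 - 20/100) = 12.661 m^3/s
Step 3 — volume delivered: V = 12.661 * 12*3600 = 546960 m^3
Step 4 — area served: A = V / (depth/1000) = 546960 / 0.098 = 5580000 m^2
Therefore the field area that can be irrigated = 5580000 m^2.


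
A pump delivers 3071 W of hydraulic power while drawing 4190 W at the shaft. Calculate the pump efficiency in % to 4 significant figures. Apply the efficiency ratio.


Approach: apply the efficiency ratio, eta = (P_out/P_in)*100.
eta = (3071 / 4190) * 100 = 73.29 %
Therefore the pump efficiency = 73.29 %.


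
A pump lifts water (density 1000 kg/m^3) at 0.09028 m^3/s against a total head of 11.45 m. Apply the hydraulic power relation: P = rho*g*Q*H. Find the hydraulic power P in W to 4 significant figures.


P = 1000 * 9.81 * 0.09028 * 11.45 = 10140 W
Therefore the hydraulic power P = 10140 W.


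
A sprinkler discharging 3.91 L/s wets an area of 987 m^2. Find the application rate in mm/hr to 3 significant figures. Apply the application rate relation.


Approach: apply the application rate relation, rate = (Q/A)*3600.
rate = (3.91 / 987) * 3600 = 14.3 mm/hr
Therefore the application rate = 14.3 mm/hr.


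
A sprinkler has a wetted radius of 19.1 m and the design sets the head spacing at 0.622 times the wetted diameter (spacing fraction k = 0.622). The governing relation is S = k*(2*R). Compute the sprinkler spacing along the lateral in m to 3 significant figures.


S = 0.622 * (2 * 19.1) = 23.8 m
Therefore the sprinkler spacing along the lateral = 23.8 m.


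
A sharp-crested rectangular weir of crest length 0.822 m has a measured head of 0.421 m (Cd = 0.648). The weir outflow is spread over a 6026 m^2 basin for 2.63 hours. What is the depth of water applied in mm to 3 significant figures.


Approach: apply the rectangular weir equation with a volume-to-depth conversion, Q = (2/3)*Cd*L*sqrt(2g)*H^1.5; d = Q*t/A * 1000.
Step 1 — weir discharge:
  Q = (2/3)*0.648*0.822*sqrt(2*9.81)*0.421^1.5 = 0.42966 m^3/s
Step 2 — volume: V = 0.42966 * 2.63*3600 = 4068.1 m^3
Step 3 — depth: d = V/A * 1000 = 4068.1/6026 * 1000 = 675 mm
Therefore the depth of water applied = 675 mm.


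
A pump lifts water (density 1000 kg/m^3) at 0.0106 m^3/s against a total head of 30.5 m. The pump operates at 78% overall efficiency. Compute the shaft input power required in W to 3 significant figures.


Approach: apply hydraulic power then efficiency conversion, P = rho*g*Q*H; P_in = P/eta.
Step 1 — hydraulic power (P = rho*g*Q*H):
  P = 1000 * 9.81 * 0.0106 * 30.5 = 3171.6 W
Step 2 — input power: P_in = P/eta = 3171.6 / 0.78 = 4070 W
Therefore the shaft input power required = 4070 W.


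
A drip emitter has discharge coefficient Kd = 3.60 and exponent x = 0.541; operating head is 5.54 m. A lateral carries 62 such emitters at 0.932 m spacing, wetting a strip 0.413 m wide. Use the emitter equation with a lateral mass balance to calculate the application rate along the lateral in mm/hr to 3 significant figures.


Approach: apply the emitter equation with a lateral mass balance, q = Kd*h^x; Q = n*q; rate = Q/(n*spacing*width).
Step 1 — single emitter flow (q = Kd*h^x):
  q = 3.60 * 5.54^0.541 = 9.0895 L/hr
Step 2 — total lateral flow: Q = 62 * 9.0895 = 563.55 L/hr
Step 3 — wetted area: A = 62 * 0.932 * 0.413 = 23.865 m^2
Step 4 — application rate: Q/A = 563.55/23.865 = 23.6 mm/hr
Therefore the application rate along the lateral = 23.6 mm/hr.


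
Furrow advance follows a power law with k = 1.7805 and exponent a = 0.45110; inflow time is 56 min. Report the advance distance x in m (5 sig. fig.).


Approach: apply the power-law advance function, x = k*t^a.
x = 1.7805 * 56^0.45110 = 10.943 m
Therefore the advance distance x = 10.943 m.


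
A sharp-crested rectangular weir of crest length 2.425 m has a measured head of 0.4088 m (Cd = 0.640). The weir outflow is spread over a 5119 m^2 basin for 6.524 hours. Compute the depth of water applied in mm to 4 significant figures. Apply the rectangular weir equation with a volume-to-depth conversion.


Approach: apply the rectangular weir equation with a volume-to-depth conversion, Q = (2/3)*Cd*L*sqrt(2g)*H^1.5; d = Q*t/A * 1000.
Step 1 — weir discharge:
  Q = (2/3)*0.640*2.425*sqrt(2*9.81)*0.4088^1.5 = 1.19789 m^3/s
Step 2 — volume: V = 1.19789 * 6.524*3600 = 28134.1 m^3
Step 3 — depth: d = V/A * 1000 = 28134.1/5119 * 1000 = 5496 mm
Therefore the depth of water applied = 5496 mm.


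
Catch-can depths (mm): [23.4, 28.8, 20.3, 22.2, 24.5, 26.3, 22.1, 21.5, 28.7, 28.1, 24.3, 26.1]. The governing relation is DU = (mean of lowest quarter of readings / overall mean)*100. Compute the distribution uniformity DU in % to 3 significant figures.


sorted lowest 3 of 12: [20.3, 21.5, 22.1] -> mean = 21.300 mm
overall mean = 24.692 mm
DU = (21.300/24.692)*100 = 86.3 %
Therefore the distribution uniformity DU = 86.3 %.


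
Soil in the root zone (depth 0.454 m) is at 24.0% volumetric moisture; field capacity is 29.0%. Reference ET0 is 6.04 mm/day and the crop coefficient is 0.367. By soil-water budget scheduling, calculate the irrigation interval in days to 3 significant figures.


Approach: apply soil-water budget scheduling, SMD = (FC-theta)/100*depth*1000; ETc = ET0*Kc; interval = SMD/ETc.
Step 1 — soil moisture deficit:
  SMD = (29.0 - 24.0)/100 * 0.454 * 1000 = 22.700 mm
Step 2 — daily crop ET (ETc = ET0*Kc):
  ETc = 6.04 * 0.367 = 2.2167 mm/day
Step 3 — irrigation interval (SMD/ETc):
  interval = 22.700 / 2.2167 = 10.2 days
Therefore the irrigation interval = 10.2 days.


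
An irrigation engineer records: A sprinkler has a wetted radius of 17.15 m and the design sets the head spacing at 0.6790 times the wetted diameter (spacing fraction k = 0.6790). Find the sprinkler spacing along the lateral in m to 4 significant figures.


Approach: apply the sprinkler spacing rule (spacing as a fraction of wetted diameter), S = k*(2*R).
S = 0.6790 * (2 * 17.15) = 23.29 m
Therefore the sprinkler spacing along the lateral = 23.29 m.


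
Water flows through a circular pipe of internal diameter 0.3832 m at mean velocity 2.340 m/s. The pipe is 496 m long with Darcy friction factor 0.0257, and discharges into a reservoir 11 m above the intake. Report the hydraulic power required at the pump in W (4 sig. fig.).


Approach: apply continuity + Darcy-Weisbach + hydraulic power, Q = A*v; hf = f*(L/D)*(v^2/(2g)); H = static + hf; P = rho*g*Q*H.
Step 1 — flow rate (continuity, Q = A*v):
  A = pi*(0.3832/2)^2 = 0.115330 m^2
  Q = 0.115330 * 2.340 = 0.269871 m^3/s
Step 2 — friction head loss (Darcy-Weisbach):
  hf = 0.0257 * (496/0.3832) * (2.340^2 / (2*9.81))
  hf = 9.28372 m
Step 3 — total head: H = 11 + 9.28372 = 20.2837 m
Step 4 — hydraulic power (P = rho*g*Q*H):
  P = 1000 * 9.81 * 0.269871 * 20.2837 = 53700 W
Therefore the hydraulic power required at the pump = 53700 W.


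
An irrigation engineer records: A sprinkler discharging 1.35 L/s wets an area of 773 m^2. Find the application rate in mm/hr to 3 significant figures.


Approach: apply the application rate relation, rate = (Q/A)*3600.
rate = (1.35 / 773) * 3600 = 6.29 mm/hr
Therefore the application rate = 6.29 mm/hr.


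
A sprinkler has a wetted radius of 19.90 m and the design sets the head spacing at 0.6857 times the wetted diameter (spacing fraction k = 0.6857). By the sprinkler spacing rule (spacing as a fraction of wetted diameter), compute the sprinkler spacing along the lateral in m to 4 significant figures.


Approach: apply the sprinkler spacing rule (spacing as a fraction of wetted diameter), S = k*(2*R).
S = 0.6857 * (2 * 19.90) = 27.29 m
Therefore the sprinkler spacing along the lateral = 27.29 m.


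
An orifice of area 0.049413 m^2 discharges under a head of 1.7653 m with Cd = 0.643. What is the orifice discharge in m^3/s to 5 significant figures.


Approach: apply the orifice equation, Q = Cd*A*sqrt(2*g*h).
Q = 0.643 * 0.049413 * sqrt(2*9.81*1.7653) = 0.18699 m^3/s
Therefore the orifice discharge = 0.18699 m^3/s.


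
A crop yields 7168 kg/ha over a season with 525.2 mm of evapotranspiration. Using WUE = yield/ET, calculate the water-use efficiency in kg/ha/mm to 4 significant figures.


WUE = 7168 / 525.2 = 13.65 kg/ha/mm
Therefore the water-use efficiency = 13.65 kg/ha/mm.


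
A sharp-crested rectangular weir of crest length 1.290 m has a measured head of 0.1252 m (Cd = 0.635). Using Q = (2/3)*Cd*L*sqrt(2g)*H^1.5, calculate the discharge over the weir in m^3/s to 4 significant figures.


Q = (2/3)*0.635*1.290*sqrt(2*9.81)*0.1252^1.5 = 0.1072 m^3/s
Therefore the discharge over the weir = 0.1072 m^3/s.


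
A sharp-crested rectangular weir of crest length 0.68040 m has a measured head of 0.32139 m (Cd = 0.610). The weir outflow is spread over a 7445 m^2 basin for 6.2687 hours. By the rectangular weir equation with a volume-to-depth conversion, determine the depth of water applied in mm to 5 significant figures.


Approach: apply the rectangular weir equation with a volume-to-depth conversion, Q = (2/3)*Cd*L*sqrt(2g)*H^1.5; d = Q*t/A * 1000.
Step 1 — weir discharge:
  Q = (2/3)*0.610*0.68040*sqrt(2*9.81)*0.32139^1.5 = 0.2233063 m^3/s
Step 2 — volume: V = 0.2233063 * 6.2687*3600 = 5039.424 m^3
Step 3 — depth: d = V/A * 1000 = 5039.424/7445 * 1000 = 676.89 mm
Therefore the depth of water applied = 676.89 mm.


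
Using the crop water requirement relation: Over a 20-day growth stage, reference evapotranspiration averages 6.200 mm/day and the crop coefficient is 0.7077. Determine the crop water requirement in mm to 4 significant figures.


Approach: apply the crop water requirement relation, CWR = ET0 * Kc * days.
CWR = 6.200 * 0.7077 * 20 = 87.75 mm
Therefore the crop water requirement = 87.75 mm.


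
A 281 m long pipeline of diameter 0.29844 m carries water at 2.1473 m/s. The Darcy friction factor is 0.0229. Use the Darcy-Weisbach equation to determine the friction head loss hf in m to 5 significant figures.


Approach: apply the Darcy-Weisbach equation, hf = f*(L/D)*(v^2/(2g)).
hf = 0.0229 * (281/0.29844) * (2.1473^2 / (2*9.81))
hf = 5.0672 m
Therefore the friction head loss hf = 5.0672 m.


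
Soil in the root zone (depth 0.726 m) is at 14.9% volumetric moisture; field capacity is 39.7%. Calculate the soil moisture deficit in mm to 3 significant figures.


Approach: apply the soil moisture deficit relation, SMD = (FC - theta)/100 * depth * 1000.
SMD = (39.7 - 14.9)/100 * 0.726 * 1000 = 180 mm
Therefore the soil moisture deficit = 180 mm.


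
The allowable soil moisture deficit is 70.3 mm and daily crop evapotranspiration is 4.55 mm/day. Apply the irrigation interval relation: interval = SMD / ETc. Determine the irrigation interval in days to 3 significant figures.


interval = 70.3 / 4.55 = 15.5 days
Therefore the irrigation interval = 15.5 days.


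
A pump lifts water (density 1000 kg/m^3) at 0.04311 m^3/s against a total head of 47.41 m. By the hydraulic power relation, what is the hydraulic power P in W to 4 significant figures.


Approach: apply the hydraulic power relation, P = rho*g*Q*H.
P = 1000 * 9.81 * 0.04311 * 47.41 = 20050 W
Therefore the hydraulic power P = 20050 W.


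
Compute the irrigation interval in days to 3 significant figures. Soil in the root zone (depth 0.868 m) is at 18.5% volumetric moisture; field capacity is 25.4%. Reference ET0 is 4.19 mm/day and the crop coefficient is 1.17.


Approach: apply soil-water budget scheduling, SMD = (FC-theta)/100*depth*1000; ETc = ET0*Kc; interval = SMD/ETc.
Step 1 — soil moisture deficit:
  SMD = (25.4 - 18.5)/100 * 0.868 * 1000 = 59.892 mm
Step 2 — daily crop ET (ETc = ET0*Kc):
  ETc = 4.19 * 1.17 = 4.9023 mm/day
Step 3 — irrigation interval (SMD/ETc):
  interval = 59.892 / 4.9023 = 12.2 days
Therefore the irrigation interval = 12.2 days.


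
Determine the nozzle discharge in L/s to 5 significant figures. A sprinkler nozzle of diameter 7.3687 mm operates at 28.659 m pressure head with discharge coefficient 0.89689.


Approach: apply the orifice equation, Q = Cd*A*sqrt(2*g*h), A = pi*(d/2)^2.
A = pi*(7.3687e-3/2)^2 = 4.264535e-05 m^2
Q = 0.89689 * 4.264535e-05 * sqrt(2*9.81*28.659) * 1000 = 0.90697 L/s
Therefore the nozzle discharge = 0.90697 L/s.


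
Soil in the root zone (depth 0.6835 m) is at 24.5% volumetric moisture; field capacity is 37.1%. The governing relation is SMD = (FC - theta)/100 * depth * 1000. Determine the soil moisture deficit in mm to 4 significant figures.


SMD = (37.1 - 24.5)/100 * 0.6835 * 1000 = 86.12 mm
Therefore the soil moisture deficit = 86.12 mm.


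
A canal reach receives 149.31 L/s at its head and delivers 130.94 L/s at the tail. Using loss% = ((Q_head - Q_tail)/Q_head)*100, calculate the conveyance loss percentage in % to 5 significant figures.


loss = ((149.31 - 130.94)/149.31)*100 = 12.303 %
Therefore the conveyance loss percentage = 12.303 %.


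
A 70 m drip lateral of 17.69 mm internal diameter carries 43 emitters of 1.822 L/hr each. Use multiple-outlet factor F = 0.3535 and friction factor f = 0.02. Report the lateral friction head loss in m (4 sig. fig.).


Approach: apply Darcy-Weisbach with the multiple-outlet F-factor, Q = n*q/(3600*1000) m^3/s; v = Q/A; hf = F*f*(L/D)*(v^2/(2g)).
Q = 43*1.822/(3600*1000) = 2.17628e-05 m^3/s
A = pi*(17.69e-3/2)^2 = 2.45779e-04 m^2, so v = Q/A = 0.0885460 m/s
hf = 0.3535*0.02*(70/0.01769)*(0.0885460^2/(2*9.81)) = 0.01118 m
Therefore the lateral friction head loss = 0.01118 m.


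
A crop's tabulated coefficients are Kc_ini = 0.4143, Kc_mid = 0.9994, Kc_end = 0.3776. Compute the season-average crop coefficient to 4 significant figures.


Approach: apply a simple seasonal average, Kc_avg = (Kc_ini + Kc_mid + Kc_end)/3.
Kc_avg = (0.4143 + 0.9994 + 0.3776)/3 = 0.5971
Therefore the season-average crop coefficient = 0.5971.


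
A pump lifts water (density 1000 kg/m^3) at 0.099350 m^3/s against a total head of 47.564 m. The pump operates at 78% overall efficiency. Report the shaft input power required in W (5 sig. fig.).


Approach: apply hydraulic power then efficiency conversion, P = rho*g*Q*H; P_in = P/eta.
Step 1 — hydraulic power (P = rho*g*Q*H):
  P = 1000 * 9.81 * 0.099350 * 47.564 = 46356.99 W
Step 2 — input power: P_in = P/eta = 46356.99 / 0.78 = 59432 W
Therefore the shaft input power required = 59432 W.


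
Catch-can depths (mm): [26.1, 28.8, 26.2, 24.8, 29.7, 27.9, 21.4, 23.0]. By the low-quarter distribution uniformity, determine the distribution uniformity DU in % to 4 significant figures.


Approach: apply the low-quarter distribution uniformity, DU = (mean of lowest quarter of readings / overall mean)*100.
sorted lowest 2 of 8: [21.4, 23.0] -> mean = 22.2000 mm
overall mean = 25.9875 mm
DU = (22.2000/25.9875)*100 = 85.43 %
Therefore the distribution uniformity DU = 85.43 %.


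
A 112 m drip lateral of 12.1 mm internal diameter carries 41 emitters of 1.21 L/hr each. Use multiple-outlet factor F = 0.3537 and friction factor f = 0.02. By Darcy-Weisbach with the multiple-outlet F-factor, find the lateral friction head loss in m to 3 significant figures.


Approach: apply Darcy-Weisbach with the multiple-outlet F-factor, Q = n*q/(3600*1000) m^3/s; v = Q/A; hf = F*f*(L/D)*(v^2/(2g)).
Q = 41*1.21/(3600*1000) = 1.3781e-05 m^3/s
A = pi*(12.1e-3/2)^2 = 1.1499e-04 m^2, so v = Q/A = 0.11984 m/s
hf = 0.3537*0.02*(112/0.0121)*(0.11984^2/(2*9.81)) = 0.0479 m
Therefore the lateral friction head loss = 0.0479 m.


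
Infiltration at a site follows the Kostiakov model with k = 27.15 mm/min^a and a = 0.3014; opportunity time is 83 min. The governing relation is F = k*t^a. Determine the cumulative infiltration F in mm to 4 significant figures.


F = 27.15 * 83^0.3014 = 102.8 mm
Therefore the cumulative infiltration F = 102.8 mm.


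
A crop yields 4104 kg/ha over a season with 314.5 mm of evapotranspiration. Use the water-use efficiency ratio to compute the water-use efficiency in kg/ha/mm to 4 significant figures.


Approach: apply the water-use efficiency ratio, WUE = yield/ET.
WUE = 4104 / 314.5 = 13.05 kg/ha/mm
Therefore the water-use efficiency = 13.05 kg/ha/mm.


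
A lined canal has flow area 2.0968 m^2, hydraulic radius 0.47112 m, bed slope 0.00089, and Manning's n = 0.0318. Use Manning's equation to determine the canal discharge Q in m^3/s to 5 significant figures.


Approach: apply Manning's equation, Q = (1/n)*A*R^(2/3)*S^(1/2).
Q = (1/0.0318) * 2.0968 * 0.47112^(2/3) * 0.00089^(1/2) = 1.1910 m^3/s
Therefore the canal discharge Q = 1.1910 m^3/s.


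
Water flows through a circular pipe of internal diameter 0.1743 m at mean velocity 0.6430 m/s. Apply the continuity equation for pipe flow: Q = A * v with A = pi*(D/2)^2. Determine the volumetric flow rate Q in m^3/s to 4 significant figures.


A = pi*(0.1743/2)^2 = 0.0238608 m^2
Q = 0.0238608 * 0.6430 = 0.01534 m^3/s
Therefore the volumetric flow rate Q = 0.01534 m^3/s.


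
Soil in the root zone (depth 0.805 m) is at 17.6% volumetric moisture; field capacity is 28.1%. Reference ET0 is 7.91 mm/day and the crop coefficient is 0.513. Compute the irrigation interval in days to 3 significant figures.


Approach: apply soil-water budget scheduling, SMD = (FC-theta)/100*depth*1000; ETc = ET0*Kc; interval = SMD/ETc.
Step 1 — soil moisture deficit:
  SMD = (28.1 - 17.6)/100 * 0.805 * 1000 = 84.525 mm
Step 2 — daily crop ET (ETc = ET0*Kc):
  ETc = 7.91 * 0.513 = 4.0578 mm/day
Step 3 — irrigation interval (SMD/ETc):
  interval = 84.525 / 4.0578 = 20.8 days
Therefore the irrigation interval = 20.8 days.


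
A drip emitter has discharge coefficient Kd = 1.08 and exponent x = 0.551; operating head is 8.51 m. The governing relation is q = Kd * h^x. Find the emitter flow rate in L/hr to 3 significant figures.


q = 1.08 * 8.51^0.551 = 3.51 L/hr
Therefore the emitter flow rate = 3.51 L/hr.


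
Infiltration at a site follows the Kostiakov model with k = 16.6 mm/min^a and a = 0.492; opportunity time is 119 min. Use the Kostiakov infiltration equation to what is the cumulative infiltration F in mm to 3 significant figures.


Approach: apply the Kostiakov infiltration equation, F = k*t^a.
F = 16.6 * 119^0.492 = 174 mm
Therefore the cumulative infiltration F = 174 mm.


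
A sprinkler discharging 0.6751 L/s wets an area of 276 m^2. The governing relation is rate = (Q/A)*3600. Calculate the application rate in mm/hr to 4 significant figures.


rate = (0.6751 / 276) * 3600 = 8.806 mm/hr
Therefore the application rate = 8.806 mm/hr.


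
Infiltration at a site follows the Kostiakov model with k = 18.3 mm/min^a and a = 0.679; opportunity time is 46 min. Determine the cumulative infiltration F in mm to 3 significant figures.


Approach: apply the Kostiakov infiltration equation, F = k*t^a.
F = 18.3 * 46^0.679 = 246 mm
Therefore the cumulative infiltration F = 246 mm.


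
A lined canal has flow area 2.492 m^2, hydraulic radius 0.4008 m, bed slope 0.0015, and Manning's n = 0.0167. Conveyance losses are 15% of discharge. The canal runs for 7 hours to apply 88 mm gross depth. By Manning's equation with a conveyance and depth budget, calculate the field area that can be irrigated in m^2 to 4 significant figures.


Approach: apply Manning's equation with a conveyance and depth budget, Q = (1/n)*A*R^(2/3)*S^(1/2); Q_field = Q*(1-loss); Area = Q_field*t/(d/1000).
Step 1 — canal discharge (Manning's equation):
  Q = (1/0.0167) * 2.492 * 0.4008^(2/3) * 0.0015^(1/2) = 3.14168 m^3/s
Step 2 — delivered flow: Q_field = 3.14168*(1 - 15/100) = 2.67043 m^3/s
Step 3 — volume delivered: V = 2.67043 * 7*3600 = 67294.8 m^3
Step 4 — area served: A = V / (depth/1000) = 67294.8 / 0.088 = 764700 m^2
Therefore the field area that can be irrigated = 764700 m^2.


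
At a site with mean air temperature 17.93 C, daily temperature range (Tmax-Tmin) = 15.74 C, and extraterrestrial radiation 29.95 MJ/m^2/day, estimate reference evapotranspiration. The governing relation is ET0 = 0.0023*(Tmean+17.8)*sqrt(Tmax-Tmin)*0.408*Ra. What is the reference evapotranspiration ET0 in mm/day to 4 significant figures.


ET0 = 0.0023*(17.93+17.8)*sqrt(15.74)*0.408*29.95 = 3.984 mm/day
Therefore the reference evapotranspiration ET0 = 3.984 mm/day.


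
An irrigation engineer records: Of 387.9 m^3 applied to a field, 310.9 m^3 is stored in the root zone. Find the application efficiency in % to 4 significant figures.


Approach: apply the application efficiency ratio, Ea = (stored/applied)*100.
Ea = (310.9/387.9)*100 = 80.15 %
Therefore the application efficiency = 80.15 %.


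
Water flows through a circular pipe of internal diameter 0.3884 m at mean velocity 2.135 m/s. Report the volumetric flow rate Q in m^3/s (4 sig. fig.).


Approach: apply the continuity equation for pipe flow, Q = A * v with A = pi*(D/2)^2.
A = pi*(0.3884/2)^2 = 0.118481 m^2
Q = 0.118481 * 2.135 = 0.2530 m^3/s
Therefore the volumetric flow rate Q = 0.2530 m^3/s.


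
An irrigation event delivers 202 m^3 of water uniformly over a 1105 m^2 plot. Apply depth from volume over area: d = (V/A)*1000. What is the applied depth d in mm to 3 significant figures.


d = (202 / 1105) * 1000 = 183 mm
Therefore the applied depth d = 183 mm.


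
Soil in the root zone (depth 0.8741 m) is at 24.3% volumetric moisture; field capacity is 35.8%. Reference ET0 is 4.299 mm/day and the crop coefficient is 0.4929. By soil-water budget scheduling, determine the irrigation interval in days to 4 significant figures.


Approach: apply soil-water budget scheduling, SMD = (FC-theta)/100*depth*1000; ETc = ET0*Kc; interval = SMD/ETc.
Step 1 — soil moisture deficit:
  SMD = (35.8 - 24.3)/100 * 0.8741 * 1000 = 100.521 mm
Step 2 — daily crop ET (ETc = ET0*Kc):
  ETc = 4.299 * 0.4929 = 2.11898 mm/day
Step 3 — irrigation interval (SMD/ETc):
  interval = 100.521 / 2.11898 = 47.44 days
Therefore the irrigation interval = 47.44 days.


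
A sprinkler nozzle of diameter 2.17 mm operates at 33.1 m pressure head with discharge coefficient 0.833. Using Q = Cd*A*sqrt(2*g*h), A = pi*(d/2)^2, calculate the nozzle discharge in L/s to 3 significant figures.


A = pi*(2.17e-3/2)^2 = 3.6984e-06 m^2
Q = 0.833 * 3.6984e-06 * sqrt(2*9.81*33.1) * 1000 = 0.0785 L/s
Therefore the nozzle discharge = 0.0785 L/s.


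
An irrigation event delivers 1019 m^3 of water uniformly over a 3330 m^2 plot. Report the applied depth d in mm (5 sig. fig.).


Approach: apply depth from volume over area, d = (V/A)*1000.
d = (1019 / 3330) * 1000 = 306.01 mm
Therefore the applied depth d = 306.01 mm.


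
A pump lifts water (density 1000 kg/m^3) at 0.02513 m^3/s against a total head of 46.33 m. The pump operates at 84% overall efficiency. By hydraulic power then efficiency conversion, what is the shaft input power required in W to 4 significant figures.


Approach: apply hydraulic power then efficiency conversion, P = rho*g*Q*H; P_in = P/eta.
Step 1 — hydraulic power (P = rho*g*Q*H):
  P = 1000 * 9.81 * 0.02513 * 46.33 = 11421.5 W
Step 2 — input power: P_in = P/eta = 11421.5 / 0.84 = 13600 W
Therefore the shaft input power required = 13600 W.


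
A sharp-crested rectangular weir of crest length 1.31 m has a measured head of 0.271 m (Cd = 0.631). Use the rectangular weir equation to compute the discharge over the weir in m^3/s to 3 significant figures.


Approach: apply the rectangular weir equation, Q = (2/3)*Cd*L*sqrt(2g)*H^1.5.
Q = (2/3)*0.631*1.31*sqrt(2*9.81)*0.271^1.5 = 0.344 m^3/s
Therefore the discharge over the weir = 0.344 m^3/s.


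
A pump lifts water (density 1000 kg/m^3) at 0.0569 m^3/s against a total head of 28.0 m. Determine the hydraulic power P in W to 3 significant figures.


Approach: apply the hydraulic power relation, P = rho*g*Q*H.
P = 1000 * 9.81 * 0.0569 * 28.0 = 15600 W
Therefore the hydraulic power P = 15600 W.


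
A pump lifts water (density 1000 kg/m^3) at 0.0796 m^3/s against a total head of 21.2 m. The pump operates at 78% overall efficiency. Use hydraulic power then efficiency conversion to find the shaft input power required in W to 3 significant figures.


Approach: apply hydraulic power then efficiency conversion, P = rho*g*Q*H; P_in = P/eta.
Step 1 — hydraulic power (P = rho*g*Q*H):
  P = 1000 * 9.81 * 0.0796 * 21.2 = 16555 W
Step 2 — input power: P_in = P/eta = 16555 / 0.78 = 21200 W
Therefore the shaft input power required = 21200 W.


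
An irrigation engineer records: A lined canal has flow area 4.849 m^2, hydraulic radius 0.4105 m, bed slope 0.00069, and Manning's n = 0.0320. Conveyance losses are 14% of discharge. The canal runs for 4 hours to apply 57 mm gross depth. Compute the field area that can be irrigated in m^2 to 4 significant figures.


Approach: apply Manning's equation with a conveyance and depth budget, Q = (1/n)*A*R^(2/3)*S^(1/2); Q_field = Q*(1-loss); Area = Q_field*t/(d/1000).
Step 1 — canal discharge (Manning's equation):
  Q = (1/0.0320) * 4.849 * 0.4105^(2/3) * 0.00069^(1/2) = 2.19855 m^3/s
Step 2 — delivered flow: Q_field = 2.19855*(1 - 14/100) = 1.89075 m^3/s
Step 3 — volume delivered: V = 1.89075 * 4*3600 = 27226.8 m^3
Step 4 — area served: A = V / (depth/1000) = 27226.8 / 0.057 = 477700 m^2
Therefore the field area that can be irrigated = 477700 m^2.


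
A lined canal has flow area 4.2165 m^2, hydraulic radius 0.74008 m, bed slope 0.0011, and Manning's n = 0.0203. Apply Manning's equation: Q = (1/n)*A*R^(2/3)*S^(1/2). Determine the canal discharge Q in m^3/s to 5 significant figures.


Q = (1/0.0203) * 4.2165 * 0.74008^(2/3) * 0.0011^(1/2) = 5.6364 m^3/s
Therefore the canal discharge Q = 5.6364 m^3/s.


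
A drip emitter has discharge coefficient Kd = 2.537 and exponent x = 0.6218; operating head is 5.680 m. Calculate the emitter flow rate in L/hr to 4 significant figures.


Approach: apply the emitter characteristic equation, q = Kd * h^x.
q = 2.537 * 5.680^0.6218 = 7.471 L/hr
Therefore the emitter flow rate = 7.471 L/hr.


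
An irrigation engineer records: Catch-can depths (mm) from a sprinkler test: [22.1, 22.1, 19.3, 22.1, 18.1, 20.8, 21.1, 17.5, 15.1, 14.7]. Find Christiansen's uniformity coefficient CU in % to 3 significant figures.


Approach: apply Christiansen's uniformity coefficient, CU = (1 - mean_abs_deviation/mean)*100.
mean = 19.290 mm
mean |d_i - mean| = 2.3520 mm
CU = (1 - 2.3520/19.290)*100 = 87.8 %
Therefore Christiansen's uniformity coefficient CU = 87.8 %.


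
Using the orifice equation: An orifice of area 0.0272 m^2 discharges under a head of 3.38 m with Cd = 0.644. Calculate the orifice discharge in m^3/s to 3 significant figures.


Approach: apply the orifice equation, Q = Cd*A*sqrt(2*g*h).
Q = 0.644 * 0.0272 * sqrt(2*9.81*3.38) = 0.143 m^3/s
Therefore the orifice discharge = 0.143 m^3/s.


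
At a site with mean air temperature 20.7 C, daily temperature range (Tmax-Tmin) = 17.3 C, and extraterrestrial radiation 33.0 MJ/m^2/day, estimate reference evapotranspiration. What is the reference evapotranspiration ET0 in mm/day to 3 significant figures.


Approach: apply the Hargreaves-Samani method, ET0 = 0.0023*(Tmean+17.8)*sqrt(Tmax-Tmin)*0.408*Ra.
ET0 = 0.0023*(20.7+17.8)*sqrt(17.3)*0.408*33.0 = 4.96 mm/day
Therefore the reference evapotranspiration ET0 = 4.96 mm/day.


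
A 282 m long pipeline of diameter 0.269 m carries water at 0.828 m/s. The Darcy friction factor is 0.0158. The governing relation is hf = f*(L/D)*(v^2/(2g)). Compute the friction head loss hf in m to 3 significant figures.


hf = 0.0158 * (282/0.269) * (0.828^2 / (2*9.81))
hf = 0.579 m
Therefore the friction head loss hf = 0.579 m.


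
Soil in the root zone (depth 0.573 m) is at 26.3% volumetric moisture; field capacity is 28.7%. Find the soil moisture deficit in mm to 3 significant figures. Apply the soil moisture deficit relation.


Approach: apply the soil moisture deficit relation, SMD = (FC - theta)/100 * depth * 1000.
SMD = (28.7 - 26.3)/100 * 0.573 * 1000 = 13.8 mm
Therefore the soil moisture deficit = 13.8 mm.


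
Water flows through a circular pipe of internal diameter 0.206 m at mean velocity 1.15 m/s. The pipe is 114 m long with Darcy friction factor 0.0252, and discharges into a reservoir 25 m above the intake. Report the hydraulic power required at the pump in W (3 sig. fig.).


Approach: apply continuity + Darcy-Weisbach + hydraulic power, Q = A*v; hf = f*(L/D)*(v^2/(2g)); H = static + hf; P = rho*g*Q*H.
Step 1 — flow rate (continuity, Q = A*v):
  A = pi*(0.206/2)^2 = 0.033329 m^2
  Q = 0.033329 * 1.15 = 0.038329 m^3/s
Step 2 — friction head loss (Darcy-Weisbach):
  hf = 0.0252 * (114/0.206) * (1.15^2 / (2*9.81))
  hf = 0.94002 m
Step 3 — total head: H = 25 + 0.94002 = 25.940 m
Step 4 — hydraulic power (P = rho*g*Q*H):
  P = 1000 * 9.81 * 0.038329 * 25.940 = 9750 W
Therefore the hydraulic power required at the pump = 9750 W.


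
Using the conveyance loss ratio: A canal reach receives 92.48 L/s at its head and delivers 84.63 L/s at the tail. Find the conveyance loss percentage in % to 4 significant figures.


Approach: apply the conveyance loss ratio, loss% = ((Q_head - Q_tail)/Q_head)*100.
loss = ((92.48 - 84.63)/92.48)*100 = 8.488 %
Therefore the conveyance loss percentage = 8.488 %.


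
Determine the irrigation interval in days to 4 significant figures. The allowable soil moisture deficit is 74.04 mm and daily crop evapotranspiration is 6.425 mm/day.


Approach: apply the irrigation interval relation, interval = SMD / ETc.
interval = 74.04 / 6.425 = 11.52 days
Therefore the irrigation interval = 11.52 days.


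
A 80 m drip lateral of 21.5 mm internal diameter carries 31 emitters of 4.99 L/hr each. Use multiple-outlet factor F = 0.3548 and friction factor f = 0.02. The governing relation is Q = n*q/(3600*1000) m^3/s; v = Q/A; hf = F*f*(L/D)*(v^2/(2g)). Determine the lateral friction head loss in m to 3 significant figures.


Q = 31*4.99/(3600*1000) = 4.2969e-05 m^3/s
A = pi*(21.5e-3/2)^2 = 3.6305e-04 m^2, so v = Q/A = 0.11836 m/s
hf = 0.3548*0.02*(80/0.0215)*(0.11836^2/(2*9.81)) = 0.0189 m
Therefore the lateral friction head loss = 0.0189 m.


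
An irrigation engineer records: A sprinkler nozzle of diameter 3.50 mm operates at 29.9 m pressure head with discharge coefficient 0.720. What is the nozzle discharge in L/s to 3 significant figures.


Approach: apply the orifice equation, Q = Cd*A*sqrt(2*g*h), A = pi*(d/2)^2.
A = pi*(3.50e-3/2)^2 = 9.6211e-06 m^2
Q = 0.720 * 9.6211e-06 * sqrt(2*9.81*29.9) * 1000 = 0.168 L/s
Therefore the nozzle discharge = 0.168 L/s.


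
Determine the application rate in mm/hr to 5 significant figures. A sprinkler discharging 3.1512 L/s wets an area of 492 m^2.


Approach: apply the application rate relation, rate = (Q/A)*3600.
rate = (3.1512 / 492) * 3600 = 23.058 mm/hr
Therefore the application rate = 23.058 mm/hr.


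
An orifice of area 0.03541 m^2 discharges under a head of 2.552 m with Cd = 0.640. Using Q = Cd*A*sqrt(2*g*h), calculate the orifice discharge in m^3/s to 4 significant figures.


Q = 0.640 * 0.03541 * sqrt(2*9.81*2.552) = 0.1604 m^3/s
Therefore the orifice discharge = 0.1604 m^3/s.


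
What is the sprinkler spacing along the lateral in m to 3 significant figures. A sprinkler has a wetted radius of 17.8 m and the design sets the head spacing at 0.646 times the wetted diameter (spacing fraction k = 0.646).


Approach: apply the sprinkler spacing rule (spacing as a fraction of wetted diameter), S = k*(2*R).
S = 0.646 * (2 * 17.8) = 23.0 m
Therefore the sprinkler spacing along the lateral = 23.0 m.


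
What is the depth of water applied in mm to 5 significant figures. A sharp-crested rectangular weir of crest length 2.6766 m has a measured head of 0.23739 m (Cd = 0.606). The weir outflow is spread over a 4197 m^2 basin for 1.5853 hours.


Approach: apply the rectangular weir equation with a volume-to-depth conversion, Q = (2/3)*Cd*L*sqrt(2g)*H^1.5; d = Q*t/A * 1000.
Step 1 — weir discharge:
  Q = (2/3)*0.606*2.6766*sqrt(2*9.81)*0.23739^1.5 = 0.5539977 m^3/s
Step 2 — volume: V = 0.5539977 * 1.5853*3600 = 3161.709 m^3
Step 3 — depth: d = V/A * 1000 = 3161.709/4197 * 1000 = 753.33 mm
Therefore the depth of water applied = 753.33 mm.


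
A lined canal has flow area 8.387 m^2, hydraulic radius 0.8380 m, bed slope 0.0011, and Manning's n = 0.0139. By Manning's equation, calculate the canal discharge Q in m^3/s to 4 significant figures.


Approach: apply Manning's equation, Q = (1/n)*A*R^(2/3)*S^(1/2).
Q = (1/0.0139) * 8.387 * 0.8380^(2/3) * 0.0011^(1/2) = 17.79 m^3/s
Therefore the canal discharge Q = 17.79 m^3/s.


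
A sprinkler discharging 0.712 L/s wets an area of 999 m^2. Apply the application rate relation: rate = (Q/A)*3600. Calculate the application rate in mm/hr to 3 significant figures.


rate = (0.712 / 999) * 3600 = 2.57 mm/hr
Therefore the application rate = 2.57 mm/hr.


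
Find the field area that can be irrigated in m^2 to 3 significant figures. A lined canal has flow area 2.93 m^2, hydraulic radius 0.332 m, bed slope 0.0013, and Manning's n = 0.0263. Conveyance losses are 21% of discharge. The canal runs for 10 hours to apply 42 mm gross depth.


Approach: apply Manning's equation with a conveyance and depth budget, Q = (1/n)*A*R^(2/3)*S^(1/2); Q_field = Q*(1-loss); Area = Q_field*t/(d/1000).
Step 1 — canal discharge (Manning's equation):
  Q = (1/0.0263) * 2.93 * 0.332^(2/3) * 0.0013^(1/2) = 1.9259 m^3/s
Step 2 — delivered flow: Q_field = 1.9259*(1 - 21/100) = 1.5215 m^3/s
Step 3 — volume delivered: V = 1.5215 * 10*3600 = 54774 m^3
Step 4 — area served: A = V / (depth/1000) = 54774 / 0.042 = 1300000 m^2
Therefore the field area that can be irrigated = 1300000 m^2.


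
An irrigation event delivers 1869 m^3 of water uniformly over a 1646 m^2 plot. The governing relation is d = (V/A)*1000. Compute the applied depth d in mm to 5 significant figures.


d = (1869 / 1646) * 1000 = 1135.5 mm
Therefore the applied depth d = 1135.5 mm.


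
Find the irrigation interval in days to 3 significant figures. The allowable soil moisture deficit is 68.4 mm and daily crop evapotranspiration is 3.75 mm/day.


Approach: apply the irrigation interval relation, interval = SMD / ETc.
interval = 68.4 / 3.75 = 18.2 days
Therefore the irrigation interval = 18.2 days.


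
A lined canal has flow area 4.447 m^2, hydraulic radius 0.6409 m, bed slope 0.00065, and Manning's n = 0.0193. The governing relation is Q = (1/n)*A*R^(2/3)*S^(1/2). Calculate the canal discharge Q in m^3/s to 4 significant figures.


Q = (1/0.0193) * 4.447 * 0.6409^(2/3) * 0.00065^(1/2) = 4.367 m^3/s
Therefore the canal discharge Q = 4.367 m^3/s.


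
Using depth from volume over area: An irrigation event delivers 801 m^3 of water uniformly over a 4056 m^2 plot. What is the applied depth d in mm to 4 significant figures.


Approach: apply depth from volume over area, d = (V/A)*1000.
d = (801 / 4056) * 1000 = 197.5 mm
Therefore the applied depth d = 197.5 mm.


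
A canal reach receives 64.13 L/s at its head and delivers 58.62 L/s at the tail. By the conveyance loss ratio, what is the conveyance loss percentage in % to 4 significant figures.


Approach: apply the conveyance loss ratio, loss% = ((Q_head - Q_tail)/Q_head)*100.
loss = ((64.13 - 58.62)/64.13)*100 = 8.592 %
Therefore the conveyance loss percentage = 8.592 %.


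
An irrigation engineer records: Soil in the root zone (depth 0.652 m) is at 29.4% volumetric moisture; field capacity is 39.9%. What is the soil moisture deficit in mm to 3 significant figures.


Approach: apply the soil moisture deficit relation, SMD = (FC - theta)/100 * depth * 1000.
SMD = (39.9 - 29.4)/100 * 0.652 * 1000 = 68.5 mm
Therefore the soil moisture deficit = 68.5 mm.


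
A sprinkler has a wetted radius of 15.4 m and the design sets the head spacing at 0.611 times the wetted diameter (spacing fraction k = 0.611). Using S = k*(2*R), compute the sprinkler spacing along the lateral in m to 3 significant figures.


S = 0.611 * (2 * 15.4) = 18.8 m
Therefore the sprinkler spacing along the lateral = 18.8 m.


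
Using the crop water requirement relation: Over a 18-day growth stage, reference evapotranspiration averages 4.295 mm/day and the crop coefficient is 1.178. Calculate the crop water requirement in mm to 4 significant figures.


Approach: apply the crop water requirement relation, CWR = ET0 * Kc * days.
CWR = 4.295 * 1.178 * 18 = 91.07 mm
Therefore the crop water requirement = 91.07 mm.


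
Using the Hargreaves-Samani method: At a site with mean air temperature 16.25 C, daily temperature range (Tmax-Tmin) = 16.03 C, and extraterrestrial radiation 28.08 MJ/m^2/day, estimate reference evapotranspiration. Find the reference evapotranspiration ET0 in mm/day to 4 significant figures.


Approach: apply the Hargreaves-Samani method, ET0 = 0.0023*(Tmean+17.8)*sqrt(Tmax-Tmin)*0.408*Ra.
ET0 = 0.0023*(16.25+17.8)*sqrt(16.03)*0.408*28.08 = 3.592 mm/day
Therefore the reference evapotranspiration ET0 = 3.592 mm/day.


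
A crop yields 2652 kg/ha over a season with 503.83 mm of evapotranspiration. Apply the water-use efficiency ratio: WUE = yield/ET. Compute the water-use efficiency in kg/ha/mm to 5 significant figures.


WUE = 2652 / 503.83 = 5.2637 kg/ha/mm
Therefore the water-use efficiency = 5.2637 kg/ha/mm.


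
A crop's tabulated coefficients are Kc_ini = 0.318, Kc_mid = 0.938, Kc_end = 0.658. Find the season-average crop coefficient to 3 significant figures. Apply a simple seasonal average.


Approach: apply a simple seasonal average, Kc_avg = (Kc_ini + Kc_mid + Kc_end)/3.
Kc_avg = (0.318 + 0.938 + 0.658)/3 = 0.638
Therefore the season-average crop coefficient = 0.638.


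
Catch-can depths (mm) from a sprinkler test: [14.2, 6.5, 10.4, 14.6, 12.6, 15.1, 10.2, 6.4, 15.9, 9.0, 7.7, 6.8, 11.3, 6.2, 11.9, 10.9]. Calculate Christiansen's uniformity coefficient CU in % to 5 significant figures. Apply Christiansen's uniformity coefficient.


Approach: apply Christiansen's uniformity coefficient, CU = (1 - mean_abs_deviation/mean)*100.
mean = 10.60625 mm
mean |d_i - mean| = 2.706250 mm
CU = (1 - 2.706250/10.60625)*100 = 74.484 %
Therefore Christiansen's uniformity coefficient CU = 74.484 %.


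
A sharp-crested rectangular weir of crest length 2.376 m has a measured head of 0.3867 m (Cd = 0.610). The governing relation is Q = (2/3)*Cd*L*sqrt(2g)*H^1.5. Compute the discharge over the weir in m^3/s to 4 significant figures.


Q = (2/3)*0.610*2.376*sqrt(2*9.81)*0.3867^1.5 = 1.029 m^3/s
Therefore the discharge over the weir = 1.029 m^3/s.
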